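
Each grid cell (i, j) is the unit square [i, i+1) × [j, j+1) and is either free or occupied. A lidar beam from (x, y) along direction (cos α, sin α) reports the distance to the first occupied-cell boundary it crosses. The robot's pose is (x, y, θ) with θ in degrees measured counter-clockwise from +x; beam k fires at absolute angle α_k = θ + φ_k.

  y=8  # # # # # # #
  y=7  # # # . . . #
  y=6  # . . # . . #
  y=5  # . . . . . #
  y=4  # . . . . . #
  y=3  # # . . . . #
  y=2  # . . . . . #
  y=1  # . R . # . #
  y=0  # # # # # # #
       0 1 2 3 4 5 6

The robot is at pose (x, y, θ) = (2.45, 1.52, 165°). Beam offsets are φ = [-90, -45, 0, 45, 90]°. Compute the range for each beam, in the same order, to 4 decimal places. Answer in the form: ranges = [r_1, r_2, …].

ranges = [4.6380, 1.7090, 1.5012, 1.0400, 0.5383]

beam 1: φ=-90°, α=75°
  cosα=0.2588 sinα=0.9659 | (2,1) | tMaxX 2.1250 tMaxY 0.4969 | tΔX 3.8637 tΔY 1.0353
    t=0.4969 [y] (2,2)
    t=1.5322 [y] (2,3)
    t=2.1250 [x] (3,3)
    t=2.5675 [y] (3,4)
    t=3.6028 [y] (3,5)
    t=4.6380 [y] (3,6) — stop
  → r_1 = 4.6380
beam 2: φ=-45°, α=120°
  cosα=-0.5000 sinα=0.8660 | (2,1) | tMaxX 0.9000 tMaxY 0.5543 | tΔX 2.0000 tΔY 1.1547
    t=0.5543 [y] (2,2)
    t=0.9000 [x] (1,2)
    t=1.7090 [y] (1,3) — stop
  → r_2 = 1.7090
beam 3: φ=0°, α=165°
  cosα=-0.9659 sinα=0.2588 | (2,1) | tMaxX 0.4659 tMaxY 1.8546 | tΔX 1.0353 tΔY 3.8637
    t=0.4659 [x] (1,1)
    t=1.5012 [x] (0,1) — stop
  → r_3 = 1.5012
beam 4: φ=45°, α=210°
  cosα=-0.8660 sinα=-0.5000 | (2,1) | tMaxX 0.5196 tMaxY 1.0400 | tΔX 1.1547 tΔY 2.0000
    t=0.5196 [x] (1,1)
    t=1.0400 [y] (1,0) — stop
  → r_4 = 1.0400
beam 5: φ=90°, α=255°
  cosα=-0.2588 sinα=-0.9659 | (2,1) | tMaxX 1.7387 tMaxY 0.5383 | tΔX 3.8637 tΔY 1.0353
    t=0.5383 [y] (2,0) — stop
  → r_5 = 0.5383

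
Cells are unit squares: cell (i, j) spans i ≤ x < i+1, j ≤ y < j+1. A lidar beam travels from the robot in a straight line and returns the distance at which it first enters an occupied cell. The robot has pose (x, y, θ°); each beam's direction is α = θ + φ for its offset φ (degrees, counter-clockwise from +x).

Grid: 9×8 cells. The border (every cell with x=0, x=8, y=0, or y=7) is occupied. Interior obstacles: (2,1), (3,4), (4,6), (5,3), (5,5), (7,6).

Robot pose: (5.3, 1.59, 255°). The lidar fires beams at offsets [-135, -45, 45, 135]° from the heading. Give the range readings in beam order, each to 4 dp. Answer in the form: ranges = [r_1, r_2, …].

beam 1: φ=-135°, α=120°
  cosα=-0.5000 sinα=0.8660 | (5,1) | tMaxX 0.6000 tMaxY 0.4734 | tΔX 2.0000 tΔY 1.1547
    t=0.4734 [y] (5,2)
    t=0.6000 [x] (4,2)
    t=1.6281 [y] (4,3)
    t=2.6000 [x] (3,3)
    t=2.7828 [y] (3,4) — stop
  → r_1 = 2.7828
beam 2: φ=-45°, α=210°
  cosα=-0.8660 sinα=-0.5000 | (5,1) | tMaxX 0.3464 tMaxY 1.1800 | tΔX 1.1547 tΔY 2.0000
    t=0.3464 [x] (4,1)
    t=1.1800 [y] (4,0) — stop
  → r_2 = 1.1800
beam 3: φ=45°, α=300°
  cosα=0.5000 sinα=-0.8660 | (5,1) | tMaxX 1.4000 tMaxY 0.6813 | tΔX 2.0000 tΔY 1.1547
    t=0.6813 [y] (5,0) — stop
  → r_3 = 0.6813
beam 4: φ=135°, α=30°
  cosα=0.8660 sinα=0.5000 | (5,1) | tMaxX 0.8083 tMaxY 0.8200 | tΔX 1.1547 tΔY 2.0000
    t=0.8083 [x] (6,1)
    t=0.8200 [y] (6,2)
    t=1.9630 [x] (7,2)
    t=2.8200 [y] (7,3)
    t=3.1177 [x] (8,3) — stop
  → r_4 = 3.1177

ranges = [2.7828, 1.1800, 0.6813, 3.1177]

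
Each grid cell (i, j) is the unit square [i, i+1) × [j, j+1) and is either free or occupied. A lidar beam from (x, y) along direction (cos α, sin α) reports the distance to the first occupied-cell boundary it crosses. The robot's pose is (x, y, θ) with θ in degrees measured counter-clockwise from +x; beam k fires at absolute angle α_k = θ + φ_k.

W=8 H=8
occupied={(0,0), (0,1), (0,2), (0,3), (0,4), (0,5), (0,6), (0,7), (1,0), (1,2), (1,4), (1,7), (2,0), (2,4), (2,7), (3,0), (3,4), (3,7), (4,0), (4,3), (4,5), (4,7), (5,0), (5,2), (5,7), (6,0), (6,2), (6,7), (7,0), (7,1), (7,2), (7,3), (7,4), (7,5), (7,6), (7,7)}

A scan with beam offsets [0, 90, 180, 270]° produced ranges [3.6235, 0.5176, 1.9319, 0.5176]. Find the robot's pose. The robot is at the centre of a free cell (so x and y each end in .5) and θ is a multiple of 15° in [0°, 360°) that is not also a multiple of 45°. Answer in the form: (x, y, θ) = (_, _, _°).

(x, y, θ) = (4.5, 6.5, 195°)

The pose lattice has 28·16 = 448 candidates. Test each by forward raycasting.
  (2.5, 5.5, 60°): beam 1 = 1.7321 ≠ 3.6235 ✗
  (6.5, 1.5, 150°): beam 1 = 1.0000 ≠ 3.6235 ✗
  (5.5, 6.5, 285°): beam 2 = 1.5529 ≠ 0.5176 ✗
  (1.5, 6.5, 120°): beam 1 = 0.5774 ≠ 3.6235 ✗
  …
  (4.5, 6.5, 195°): r_1=3.6235, r_2=0.5176, r_3=1.9319, r_4=0.5176 — all match ✓
Unique over the lattice → pose = (4.5, 6.5, 195°).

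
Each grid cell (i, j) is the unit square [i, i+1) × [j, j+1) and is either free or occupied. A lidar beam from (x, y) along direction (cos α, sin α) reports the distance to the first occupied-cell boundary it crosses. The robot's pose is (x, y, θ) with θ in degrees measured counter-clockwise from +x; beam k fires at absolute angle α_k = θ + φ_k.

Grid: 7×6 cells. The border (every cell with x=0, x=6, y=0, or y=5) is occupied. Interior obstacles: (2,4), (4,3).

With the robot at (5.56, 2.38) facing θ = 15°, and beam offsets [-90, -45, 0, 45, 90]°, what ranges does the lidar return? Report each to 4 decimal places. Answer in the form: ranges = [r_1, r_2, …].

ranges = [1.4287, 0.5081, 0.4555, 0.8800, 2.7124]

beam 1: φ=-90°, α=285°
  cosα=0.2588 sinα=-0.9659 | (5,2) | tMaxX 1.7000 tMaxY 0.3934 | tΔX 3.8637 tΔY 1.0353
    t=0.3934 [y] (5,1)
    t=1.4287 [y] (5,0) — stop
  → r_1 = 1.4287
beam 2: φ=-45°, α=330°
  cosα=0.8660 sinα=-0.5000 | (5,2) | tMaxX 0.5081 tMaxY 0.7600 | tΔX 1.1547 tΔY 2.0000
    t=0.5081 [x] (6,2) — stop
  → r_2 = 0.5081
beam 3: φ=0°, α=15°
  cosα=0.9659 sinα=0.2588 | (5,2) | tMaxX 0.4555 tMaxY 2.3955 | tΔX 1.0353 tΔY 3.8637
    t=0.4555 [x] (6,2) — stop
  → r_3 = 0.4555
beam 4: φ=45°, α=60°
  cosα=0.5000 sinα=0.8660 | (5,2) | tMaxX 0.8800 tMaxY 0.7159 | tΔX 2.0000 tΔY 1.1547
    t=0.7159 [y] (5,3)
    t=0.8800 [x] (6,3) — stop
  → r_4 = 0.8800
beam 5: φ=90°, α=105°
  cosα=-0.2588 sinα=0.9659 | (5,2) | tMaxX 2.1637 tMaxY 0.6419 | tΔX 3.8637 tΔY 1.0353
    t=0.6419 [y] (5,3)
    t=1.6771 [y] (5,4)
    t=2.1637 [x] (4,4)
    t=2.7124 [y] (4,5) — stop
  → r_5 = 2.7124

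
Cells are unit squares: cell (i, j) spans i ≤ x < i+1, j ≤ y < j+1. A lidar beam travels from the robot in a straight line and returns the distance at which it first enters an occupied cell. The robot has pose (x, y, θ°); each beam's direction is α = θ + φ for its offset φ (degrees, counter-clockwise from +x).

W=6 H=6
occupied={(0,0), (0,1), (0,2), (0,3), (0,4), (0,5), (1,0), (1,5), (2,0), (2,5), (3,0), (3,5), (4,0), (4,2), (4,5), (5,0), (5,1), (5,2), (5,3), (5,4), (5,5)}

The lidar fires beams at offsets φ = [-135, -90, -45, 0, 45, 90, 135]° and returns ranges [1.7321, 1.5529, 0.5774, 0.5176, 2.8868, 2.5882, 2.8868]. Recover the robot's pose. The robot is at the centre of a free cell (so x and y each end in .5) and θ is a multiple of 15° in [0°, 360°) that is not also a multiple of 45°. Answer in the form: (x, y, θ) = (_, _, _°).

The pose lattice has 15·16 = 240 candidates. Test each by forward raycasting.
  (2.5, 4.5, 120°): beam 1 = 2.5882 ≠ 1.7321 ✗
  (1.5, 4.5, 240°): beam 1 = 0.5176 ≠ 1.7321 ✗
  (3.5, 2.5, 150°): beam 1 = 0.5176 ≠ 1.7321 ✗
  …
  (3.5, 2.5, 15°): r_1=1.7321, r_2=1.5529, r_3=0.5774, r_4=0.5176, r_5=2.8868, r_6=2.5882, r_7=2.8868 — all match ✓
Only this pose fits every beam.

(x, y, θ) = (3.5, 2.5, 15°)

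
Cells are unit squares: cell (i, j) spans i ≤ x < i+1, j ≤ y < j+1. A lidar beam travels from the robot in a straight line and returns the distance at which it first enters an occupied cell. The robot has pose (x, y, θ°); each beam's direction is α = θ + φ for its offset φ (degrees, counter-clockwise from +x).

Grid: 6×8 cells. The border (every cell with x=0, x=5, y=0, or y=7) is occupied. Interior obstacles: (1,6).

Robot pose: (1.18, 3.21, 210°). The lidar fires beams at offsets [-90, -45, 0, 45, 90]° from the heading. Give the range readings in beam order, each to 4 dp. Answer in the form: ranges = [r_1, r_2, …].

ranges = [0.3600, 0.1863, 0.2078, 0.6955, 2.5519]

beam 1: φ=-90°, α=120°
  dir = (cos 120°, sin 120°) = (-0.5000, 0.8660); from cell (1,3)
  next x-line at t=0.3600, next y-line at t=0.9122; Δt_x=2.0000, Δt_y=1.1547
    x: enter (0,3) at t=0.3600 ← occupied
  → r_1 = 0.3600
beam 2: φ=-45°, α=165°
  dir = (cos 165°, sin 165°) = (-0.9659, 0.2588); from cell (1,3)
  next x-line at t=0.1863, next y-line at t=3.0523; Δt_x=1.0353, Δt_y=3.8637
    x: enter (0,3) at t=0.1863 ← occupied
  → r_2 = 0.1863
beam 3: φ=0°, α=210°
  dir = (cos 210°, sin 210°) = (-0.8660, -0.5000); from cell (1,3)
  next x-line at t=0.2078, next y-line at t=0.4200; Δt_x=1.1547, Δt_y=2.0000
    x: enter (0,3) at t=0.2078 ← occupied
  → r_3 = 0.2078
beam 4: φ=45°, α=255°
  dir = (cos 255°, sin 255°) = (-0.2588, -0.9659); from cell (1,3)
  next x-line at t=0.6955, next y-line at t=0.2174; Δt_x=3.8637, Δt_y=1.0353
    y: enter (1,2) at t=0.2174
    x: enter (0,2) at t=0.6955 ← occupied
  → r_4 = 0.6955
beam 5: φ=90°, α=300°
  dir = (cos 300°, sin 300°) = (0.5000, -0.8660); from cell (1,3)
  next x-line at t=1.6400, next y-line at t=0.2425; Δt_x=2.0000, Δt_y=1.1547
    y: enter (1,2) at t=0.2425
    y: enter (1,1) at t=1.3972
    x: enter (2,1) at t=1.6400
    y: enter (2,0) at t=2.5519 ← occupied
  → r_5 = 2.5519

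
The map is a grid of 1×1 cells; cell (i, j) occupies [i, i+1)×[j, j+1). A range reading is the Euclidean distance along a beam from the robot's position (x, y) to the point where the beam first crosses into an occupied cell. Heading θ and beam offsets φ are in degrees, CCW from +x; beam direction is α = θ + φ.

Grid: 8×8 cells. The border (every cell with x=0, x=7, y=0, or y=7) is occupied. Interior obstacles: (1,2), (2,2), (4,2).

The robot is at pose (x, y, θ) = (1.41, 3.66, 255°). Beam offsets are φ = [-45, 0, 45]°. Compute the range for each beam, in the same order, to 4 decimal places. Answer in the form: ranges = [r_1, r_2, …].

beam 1: φ=-45°, α=210°
  direction (-0.8660, -0.5000); cell (1,3); t to first gridline: x 0.4734, y 1.3200 (then +1.1547 / +2.0000)
    (0,3) via x @ 0.4734  # hit
  → r_1 = 0.4734
beam 2: φ=0°, α=255°
  direction (-0.2588, -0.9659); cell (1,3); t to first gridline: x 1.5841, y 0.6833 (then +3.8637 / +1.0353)
    (1,2) via y @ 0.6833  # hit
  → r_2 = 0.6833
beam 3: φ=45°, α=300°
  direction (0.5000, -0.8660); cell (1,3); t to first gridline: x 1.1800, y 0.7621 (then +2.0000 / +1.1547)
    (1,2) via y @ 0.7621  # hit
  → r_3 = 0.7621

ranges = [0.4734, 0.6833, 0.7621]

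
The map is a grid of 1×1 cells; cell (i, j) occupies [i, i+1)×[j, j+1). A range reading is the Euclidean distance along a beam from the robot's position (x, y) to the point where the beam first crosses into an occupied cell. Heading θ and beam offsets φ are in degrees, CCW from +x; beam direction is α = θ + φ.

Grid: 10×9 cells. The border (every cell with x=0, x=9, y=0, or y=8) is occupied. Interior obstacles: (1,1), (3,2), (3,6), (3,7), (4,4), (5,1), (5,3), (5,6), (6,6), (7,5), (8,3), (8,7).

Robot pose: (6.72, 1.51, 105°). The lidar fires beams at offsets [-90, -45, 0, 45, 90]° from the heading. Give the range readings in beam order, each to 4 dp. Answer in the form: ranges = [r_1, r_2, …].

ranges = [2.3604, 2.5600, 4.6484, 0.8314, 0.7454]

beam 1: φ=-90°, α=15°
  dir = (cos 15°, sin 15°) = (0.9659, 0.2588); from cell (6,1)
  next x-line at t=0.2899, next y-line at t=1.8932; Δt_x=1.0353, Δt_y=3.8637
    x: enter (7,1) at t=0.2899
    x: enter (8,1) at t=1.3252
    y: enter (8,2) at t=1.8932
    x: enter (9,2) at t=2.3604 ← occupied
  → r_1 = 2.3604
beam 2: φ=-45°, α=60°
  dir = (cos 60°, sin 60°) = (0.5000, 0.8660); from cell (6,1)
  next x-line at t=0.5600, next y-line at t=0.5658; Δt_x=2.0000, Δt_y=1.1547
    x: enter (7,1) at t=0.5600
    y: enter (7,2) at t=0.5658
    y: enter (7,3) at t=1.7205
    x: enter (8,3) at t=2.5600 ← occupied
  → r_2 = 2.5600
beam 3: φ=0°, α=105°
  dir = (cos 105°, sin 105°) = (-0.2588, 0.9659); from cell (6,1)
  next x-line at t=2.7819, next y-line at t=0.5073; Δt_x=3.8637, Δt_y=1.0353
    y: enter (6,2) at t=0.5073
    y: enter (6,3) at t=1.5426
    y: enter (6,4) at t=2.5778
    x: enter (5,4) at t=2.7819
    y: enter (5,5) at t=3.6131
    y: enter (5,6) at t=4.6484 ← occupied
  → r_3 = 4.6484
beam 4: φ=45°, α=150°
  dir = (cos 150°, sin 150°) = (-0.8660, 0.5000); from cell (6,1)
  next x-line at t=0.8314, next y-line at t=0.9800; Δt_x=1.1547, Δt_y=2.0000
    x: enter (5,1) at t=0.8314 ← occupied
  → r_4 = 0.8314
beam 5: φ=90°, α=195°
  dir = (cos 195°, sin 195°) = (-0.9659, -0.2588); from cell (6,1)
  next x-line at t=0.7454, next y-line at t=1.9705; Δt_x=1.0353, Δt_y=3.8637
    x: enter (5,1) at t=0.7454 ← occupied
  → r_5 = 0.7454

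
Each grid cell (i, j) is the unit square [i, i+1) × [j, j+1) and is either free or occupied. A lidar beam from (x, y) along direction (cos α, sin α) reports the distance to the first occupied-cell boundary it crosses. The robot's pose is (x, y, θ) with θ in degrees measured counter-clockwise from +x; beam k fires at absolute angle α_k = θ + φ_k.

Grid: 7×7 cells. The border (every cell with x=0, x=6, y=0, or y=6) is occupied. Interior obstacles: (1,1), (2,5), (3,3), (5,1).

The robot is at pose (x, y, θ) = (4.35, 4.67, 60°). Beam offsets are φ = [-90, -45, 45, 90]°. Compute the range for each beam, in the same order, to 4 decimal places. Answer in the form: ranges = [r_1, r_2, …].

ranges = [1.9053, 1.7082, 1.3769, 1.5588]

beam 1: φ=-90°, α=330°
  dir = (cos 330°, sin 330°) = (0.8660, -0.5000); from cell (4,4)
  next x-line at t=0.7506, next y-line at t=1.3400; Δt_x=1.1547, Δt_y=2.0000
    x: enter (5,4) at t=0.7506
    y: enter (5,3) at t=1.3400
    x: enter (6,3) at t=1.9053 ← occupied
  → r_1 = 1.9053
beam 2: φ=-45°, α=15°
  dir = (cos 15°, sin 15°) = (0.9659, 0.2588); from cell (4,4)
  next x-line at t=0.6729, next y-line at t=1.2750; Δt_x=1.0353, Δt_y=3.8637
    x: enter (5,4) at t=0.6729
    y: enter (5,5) at t=1.2750
    x: enter (6,5) at t=1.7082 ← occupied
  → r_2 = 1.7082
beam 3: φ=45°, α=105°
  dir = (cos 105°, sin 105°) = (-0.2588, 0.9659); from cell (4,4)
  next x-line at t=1.3523, next y-line at t=0.3416; Δt_x=3.8637, Δt_y=1.0353
    y: enter (4,5) at t=0.3416
    x: enter (3,5) at t=1.3523
    y: enter (3,6) at t=1.3769 ← occupied
  → r_3 = 1.3769
beam 4: φ=90°, α=150°
  dir = (cos 150°, sin 150°) = (-0.8660, 0.5000); from cell (4,4)
  next x-line at t=0.4041, next y-line at t=0.6600; Δt_x=1.1547, Δt_y=2.0000
    x: enter (3,4) at t=0.4041
    y: enter (3,5) at t=0.6600
    x: enter (2,5) at t=1.5588 ← occupied
  → r_4 = 1.5588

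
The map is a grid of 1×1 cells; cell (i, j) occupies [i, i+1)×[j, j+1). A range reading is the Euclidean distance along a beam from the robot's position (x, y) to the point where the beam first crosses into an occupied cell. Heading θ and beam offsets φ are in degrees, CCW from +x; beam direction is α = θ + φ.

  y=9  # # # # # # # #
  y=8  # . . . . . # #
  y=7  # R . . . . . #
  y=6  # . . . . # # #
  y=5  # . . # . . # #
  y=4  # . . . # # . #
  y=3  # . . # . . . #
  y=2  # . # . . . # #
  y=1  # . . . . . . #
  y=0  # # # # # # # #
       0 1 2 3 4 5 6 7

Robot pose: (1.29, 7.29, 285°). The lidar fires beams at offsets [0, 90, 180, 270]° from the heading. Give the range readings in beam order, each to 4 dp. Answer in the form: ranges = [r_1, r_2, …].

beam 1: φ=0°, α=285°
  d=(0.2588,-0.9659)  start (1,7)  tX=2.7432 tY=0.3002  stride 1/|dx|=3.8637 1/|dy|=1.0353
    cross y-line → (1,6), t=0.3002
    cross y-line → (1,5), t=1.3355
    cross y-line → (1,4), t=2.3708
    cross x-line → (2,4), t=2.7432
    cross y-line → (2,3), t=3.4061
    cross y-line → (2,2), t=4.4413 (wall)
  → r_1 = 4.4413
beam 2: φ=90°, α=15°
  d=(0.9659,0.2588)  start (1,7)  tX=0.7350 tY=2.7432  stride 1/|dx|=1.0353 1/|dy|=3.8637
    cross x-line → (2,7), t=0.7350
    cross x-line → (3,7), t=1.7703
    cross y-line → (3,8), t=2.7432
    cross x-line → (4,8), t=2.8056
    cross x-line → (5,8), t=3.8409
    cross x-line → (6,8), t=4.8762 (wall)
  → r_2 = 4.8762
beam 3: φ=180°, α=105°
  d=(-0.2588,0.9659)  start (1,7)  tX=1.1205 tY=0.7350  stride 1/|dx|=3.8637 1/|dy|=1.0353
    cross y-line → (1,8), t=0.7350
    cross x-line → (0,8), t=1.1205 (wall)
  → r_3 = 1.1205
beam 4: φ=270°, α=195°
  d=(-0.9659,-0.2588)  start (1,7)  tX=0.3002 tY=1.1205  stride 1/|dx|=1.0353 1/|dy|=3.8637
    cross x-line → (0,7), t=0.3002 (wall)
  → r_4 = 0.3002

ranges = [4.4413, 4.8762, 1.1205, 0.3002]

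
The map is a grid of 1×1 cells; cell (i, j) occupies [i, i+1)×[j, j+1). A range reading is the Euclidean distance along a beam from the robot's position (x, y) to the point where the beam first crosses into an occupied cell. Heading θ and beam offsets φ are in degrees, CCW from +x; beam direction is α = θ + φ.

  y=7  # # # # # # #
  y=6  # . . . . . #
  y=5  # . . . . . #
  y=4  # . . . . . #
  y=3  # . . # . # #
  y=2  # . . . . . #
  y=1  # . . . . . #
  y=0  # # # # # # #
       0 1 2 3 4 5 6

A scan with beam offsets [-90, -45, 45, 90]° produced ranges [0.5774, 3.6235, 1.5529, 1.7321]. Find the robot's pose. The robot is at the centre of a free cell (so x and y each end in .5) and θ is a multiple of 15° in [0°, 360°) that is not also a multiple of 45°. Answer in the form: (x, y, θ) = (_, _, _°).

The pose lattice has 28·16 = 448 candidates. Test each by forward raycasting.
  (4.5, 6.5, 60°): beam 1 = 1.7321 ≠ 0.5774 ✗
  (2.5, 6.5, 210°): beam 2 = 1.5529 ≠ 3.6235 ✗
  (3.5, 5.5, 210°): beam 1 = 1.7321 ≠ 0.5774 ✗
  …
  (2.5, 3.5, 120°): r_1=0.5774, r_2=3.6235, r_3=1.5529, r_4=1.7321 — all match ✓
Unique over the lattice → pose = (2.5, 3.5, 120°).

(x, y, θ) = (2.5, 3.5, 120°)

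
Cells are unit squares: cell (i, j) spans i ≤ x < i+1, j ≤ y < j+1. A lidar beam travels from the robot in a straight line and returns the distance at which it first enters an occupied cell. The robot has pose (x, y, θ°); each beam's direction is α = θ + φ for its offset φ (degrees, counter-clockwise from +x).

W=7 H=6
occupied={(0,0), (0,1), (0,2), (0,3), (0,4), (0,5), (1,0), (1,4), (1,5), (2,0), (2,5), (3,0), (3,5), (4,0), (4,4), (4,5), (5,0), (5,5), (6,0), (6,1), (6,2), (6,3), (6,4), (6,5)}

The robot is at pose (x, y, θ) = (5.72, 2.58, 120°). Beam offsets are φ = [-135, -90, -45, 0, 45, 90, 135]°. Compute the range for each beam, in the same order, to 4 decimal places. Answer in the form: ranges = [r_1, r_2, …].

ranges = [0.2899, 0.3233, 1.0818, 1.6397, 4.8865, 3.1600, 1.6357]

beam 1: φ=-135°, α=345°
  dir = (cos 345°, sin 345°) = (0.9659, -0.2588); from cell (5,2)
  next x-line at t=0.2899, next y-line at t=2.2409; Δt_x=1.0353, Δt_y=3.8637
    x: enter (6,2) at t=0.2899 ← occupied
  → r_1 = 0.2899
beam 2: φ=-90°, α=30°
  dir = (cos 30°, sin 30°) = (0.8660, 0.5000); from cell (5,2)
  next x-line at t=0.3233, next y-line at t=0.8400; Δt_x=1.1547, Δt_y=2.0000
    x: enter (6,2) at t=0.3233 ← occupied
  → r_2 = 0.3233
beam 3: φ=-45°, α=75°
  dir = (cos 75°, sin 75°) = (0.2588, 0.9659); from cell (5,2)
  next x-line at t=1.0818, next y-line at t=0.4348; Δt_x=3.8637, Δt_y=1.0353
    y: enter (5,3) at t=0.4348
    x: enter (6,3) at t=1.0818 ← occupied
  → r_3 = 1.0818
beam 4: φ=0°, α=120°
  dir = (cos 120°, sin 120°) = (-0.5000, 0.8660); from cell (5,2)
  next x-line at t=1.4400, next y-line at t=0.4850; Δt_x=2.0000, Δt_y=1.1547
    y: enter (5,3) at t=0.4850
    x: enter (4,3) at t=1.4400
    y: enter (4,4) at t=1.6397 ← occupied
  → r_4 = 1.6397
beam 5: φ=45°, α=165°
  dir = (cos 165°, sin 165°) = (-0.9659, 0.2588); from cell (5,2)
  next x-line at t=0.7454, next y-line at t=1.6228; Δt_x=1.0353, Δt_y=3.8637
    x: enter (4,2) at t=0.7454
    y: enter (4,3) at t=1.6228
    x: enter (3,3) at t=1.7807
    x: enter (2,3) at t=2.8160
    x: enter (1,3) at t=3.8512
    x: enter (0,3) at t=4.8865 ← occupied
  → r_5 = 4.8865
beam 6: φ=90°, α=210°
  dir = (cos 210°, sin 210°) = (-0.8660, -0.5000); from cell (5,2)
  next x-line at t=0.8314, next y-line at t=1.1600; Δt_x=1.1547, Δt_y=2.0000
    x: enter (4,2) at t=0.8314
    y: enter (4,1) at t=1.1600
    x: enter (3,1) at t=1.9861
    x: enter (2,1) at t=3.1408
    y: enter (2,0) at t=3.1600 ← occupied
  → r_6 = 3.1600
beam 7: φ=135°, α=255°
  dir = (cos 255°, sin 255°) = (-0.2588, -0.9659); from cell (5,2)
  next x-line at t=2.7819, next y-line at t=0.6005; Δt_x=3.8637, Δt_y=1.0353
    y: enter (5,1) at t=0.6005
    y: enter (5,0) at t=1.6357 ← occupied
  → r_7 = 1.6357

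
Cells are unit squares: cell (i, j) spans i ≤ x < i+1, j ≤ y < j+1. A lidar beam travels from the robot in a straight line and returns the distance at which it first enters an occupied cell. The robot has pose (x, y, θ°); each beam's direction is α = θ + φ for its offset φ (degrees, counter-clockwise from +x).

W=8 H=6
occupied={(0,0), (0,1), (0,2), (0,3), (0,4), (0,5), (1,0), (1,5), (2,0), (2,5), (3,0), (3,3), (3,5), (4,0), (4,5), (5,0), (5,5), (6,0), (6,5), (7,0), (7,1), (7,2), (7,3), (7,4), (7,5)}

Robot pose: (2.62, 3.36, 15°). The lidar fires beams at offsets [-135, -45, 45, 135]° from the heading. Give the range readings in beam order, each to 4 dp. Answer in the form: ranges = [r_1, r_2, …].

ranges = [2.7251, 0.4388, 1.8937, 1.8706]

beam 1: φ=-135°, α=240°
  direction (-0.5000, -0.8660); cell (2,3); t to first gridline: x 1.2400, y 0.4157 (then +2.0000 / +1.1547)
    (2,2) via y @ 0.4157
    (1,2) via x @ 1.2400
    (1,1) via y @ 1.5704
    (1,0) via y @ 2.7251  # hit
  → r_1 = 2.7251
beam 2: φ=-45°, α=330°
  direction (0.8660, -0.5000); cell (2,3); t to first gridline: x 0.4388, y 0.7200 (then +1.1547 / +2.0000)
    (3,3) via x @ 0.4388  # hit
  → r_2 = 0.4388
beam 3: φ=45°, α=60°
  direction (0.5000, 0.8660); cell (2,3); t to first gridline: x 0.7600, y 0.7390 (then +2.0000 / +1.1547)
    (2,4) via y @ 0.7390
    (3,4) via x @ 0.7600
    (3,5) via y @ 1.8937  # hit
  → r_3 = 1.8937
beam 4: φ=135°, α=150°
  direction (-0.8660, 0.5000); cell (2,3); t to first gridline: x 0.7159, y 1.2800 (then +1.1547 / +2.0000)
    (1,3) via x @ 0.7159
    (1,4) via y @ 1.2800
    (0,4) via x @ 1.8706  # hit
  → r_4 = 1.8706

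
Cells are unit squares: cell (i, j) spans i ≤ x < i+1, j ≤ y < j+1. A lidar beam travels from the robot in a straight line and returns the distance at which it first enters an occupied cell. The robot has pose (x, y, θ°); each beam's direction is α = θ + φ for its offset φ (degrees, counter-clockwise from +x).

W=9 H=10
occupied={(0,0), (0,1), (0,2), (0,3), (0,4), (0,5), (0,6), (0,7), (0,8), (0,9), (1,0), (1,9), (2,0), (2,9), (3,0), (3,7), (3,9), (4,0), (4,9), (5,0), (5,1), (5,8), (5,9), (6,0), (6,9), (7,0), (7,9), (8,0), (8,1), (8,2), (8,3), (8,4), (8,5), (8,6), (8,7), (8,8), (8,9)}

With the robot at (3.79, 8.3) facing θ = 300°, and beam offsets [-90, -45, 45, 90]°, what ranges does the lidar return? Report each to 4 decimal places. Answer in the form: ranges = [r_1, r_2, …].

beam 1: φ=-90°, α=210°
  cosα=-0.8660 sinα=-0.5000 | (3,8) | tMaxX 0.9122 tMaxY 0.6000 | tΔX 1.1547 tΔY 2.0000
    t=0.6000 [y] (3,7) — stop
  → r_1 = 0.6000
beam 2: φ=-45°, α=255°
  cosα=-0.2588 sinα=-0.9659 | (3,8) | tMaxX 3.0523 tMaxY 0.3106 | tΔX 3.8637 tΔY 1.0353
    t=0.3106 [y] (3,7) — stop
  → r_2 = 0.3106
beam 3: φ=45°, α=345°
  cosα=0.9659 sinα=-0.2588 | (3,8) | tMaxX 0.2174 tMaxY 1.1591 | tΔX 1.0353 tΔY 3.8637
    t=0.2174 [x] (4,8)
    t=1.1591 [y] (4,7)
    t=1.2527 [x] (5,7)
    t=2.2880 [x] (6,7)
    t=3.3232 [x] (7,7)
    t=4.3585 [x] (8,7) — stop
  → r_3 = 4.3585
beam 4: φ=90°, α=30°
  cosα=0.8660 sinα=0.5000 | (3,8) | tMaxX 0.2425 tMaxY 1.4000 | tΔX 1.1547 tΔY 2.0000
    t=0.2425 [x] (4,8)
    t=1.3972 [x] (5,8) — stop
  → r_4 = 1.3972

ranges = [0.6000, 0.3106, 4.3585, 1.3972]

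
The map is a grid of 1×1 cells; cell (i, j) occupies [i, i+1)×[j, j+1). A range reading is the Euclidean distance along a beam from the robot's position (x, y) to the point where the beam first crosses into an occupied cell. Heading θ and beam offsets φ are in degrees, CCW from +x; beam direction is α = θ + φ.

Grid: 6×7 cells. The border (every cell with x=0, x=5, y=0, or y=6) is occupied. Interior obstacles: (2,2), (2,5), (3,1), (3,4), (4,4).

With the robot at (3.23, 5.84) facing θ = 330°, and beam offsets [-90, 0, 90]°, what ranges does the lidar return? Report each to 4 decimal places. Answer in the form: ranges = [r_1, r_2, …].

ranges = [0.4600, 1.6800, 0.1848]

beam 1: φ=-90°, α=240°
  cosα=-0.5000 sinα=-0.8660 | (3,5) | tMaxX 0.4600 tMaxY 0.9699 | tΔX 2.0000 tΔY 1.1547
    t=0.4600 [x] (2,5) — stop
  → r_1 = 0.4600
beam 2: φ=0°, α=330°
  cosα=0.8660 sinα=-0.5000 | (3,5) | tMaxX 0.8891 tMaxY 1.6800 | tΔX 1.1547 tΔY 2.0000
    t=0.8891 [x] (4,5)
    t=1.6800 [y] (4,4) — stop
  → r_2 = 1.6800
beam 3: φ=90°, α=60°
  cosα=0.5000 sinα=0.8660 | (3,5) | tMaxX 1.5400 tMaxY 0.1848 | tΔX 2.0000 tΔY 1.1547
    t=0.1848 [y] (3,6) — stop
  → r_3 = 0.1848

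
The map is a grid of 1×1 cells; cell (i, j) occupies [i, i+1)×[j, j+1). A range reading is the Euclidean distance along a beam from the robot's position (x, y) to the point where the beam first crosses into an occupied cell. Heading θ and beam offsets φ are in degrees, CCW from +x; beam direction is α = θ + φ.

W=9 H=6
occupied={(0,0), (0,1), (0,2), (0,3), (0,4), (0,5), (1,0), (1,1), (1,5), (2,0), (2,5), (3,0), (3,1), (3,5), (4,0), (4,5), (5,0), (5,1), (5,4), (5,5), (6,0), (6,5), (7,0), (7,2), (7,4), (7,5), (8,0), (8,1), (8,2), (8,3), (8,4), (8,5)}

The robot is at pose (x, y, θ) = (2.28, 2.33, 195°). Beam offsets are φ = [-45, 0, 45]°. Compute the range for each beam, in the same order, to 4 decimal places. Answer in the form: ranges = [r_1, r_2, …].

ranges = [1.4780, 1.2750, 0.5600]

beam 1: φ=-45°, α=150°
  d=(-0.8660,0.5000)  start (2,2)  tX=0.3233 tY=1.3400  stride 1/|dx|=1.1547 1/|dy|=2.0000
    cross x-line → (1,2), t=0.3233
    cross y-line → (1,3), t=1.3400
    cross x-line → (0,3), t=1.4780 (wall)
  → r_1 = 1.4780
beam 2: φ=0°, α=195°
  d=(-0.9659,-0.2588)  start (2,2)  tX=0.2899 tY=1.2750  stride 1/|dx|=1.0353 1/|dy|=3.8637
    cross x-line → (1,2), t=0.2899
    cross y-line → (1,1), t=1.2750 (wall)
  → r_2 = 1.2750
beam 3: φ=45°, α=240°
  d=(-0.5000,-0.8660)  start (2,2)  tX=0.5600 tY=0.3811  stride 1/|dx|=2.0000 1/|dy|=1.1547
    cross y-line → (2,1), t=0.3811
    cross x-line → (1,1), t=0.5600 (wall)
  → r_3 = 0.5600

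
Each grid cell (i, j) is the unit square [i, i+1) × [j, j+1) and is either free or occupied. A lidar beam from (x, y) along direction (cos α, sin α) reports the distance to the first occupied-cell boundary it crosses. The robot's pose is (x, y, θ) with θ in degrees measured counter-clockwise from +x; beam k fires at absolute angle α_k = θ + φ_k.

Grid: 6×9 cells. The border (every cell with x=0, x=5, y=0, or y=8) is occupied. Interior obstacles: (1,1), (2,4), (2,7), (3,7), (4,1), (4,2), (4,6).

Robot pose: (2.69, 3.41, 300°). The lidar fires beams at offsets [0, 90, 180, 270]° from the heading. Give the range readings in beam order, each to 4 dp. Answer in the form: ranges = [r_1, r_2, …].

ranges = [2.6200, 2.6674, 0.6813, 1.9514]

beam 1: φ=0°, α=300°
  cosα=0.5000 sinα=-0.8660 | (2,3) | tMaxX 0.6200 tMaxY 0.4734 | tΔX 2.0000 tΔY 1.1547
    t=0.4734 [y] (2,2)
    t=0.6200 [x] (3,2)
    t=1.6281 [y] (3,1)
    t=2.6200 [x] (4,1) — stop
  → r_1 = 2.6200
beam 2: φ=90°, α=30°
  cosα=0.8660 sinα=0.5000 | (2,3) | tMaxX 0.3580 tMaxY 1.1800 | tΔX 1.1547 tΔY 2.0000
    t=0.3580 [x] (3,3)
    t=1.1800 [y] (3,4)
    t=1.5127 [x] (4,4)
    t=2.6674 [x] (5,4) — stop
  → r_2 = 2.6674
beam 3: φ=180°, α=120°
  cosα=-0.5000 sinα=0.8660 | (2,3) | tMaxX 1.3800 tMaxY 0.6813 | tΔX 2.0000 tΔY 1.1547
    t=0.6813 [y] (2,4) — stop
  → r_3 = 0.6813
beam 4: φ=270°, α=210°
  cosα=-0.8660 sinα=-0.5000 | (2,3) | tMaxX 0.7967 tMaxY 0.8200 | tΔX 1.1547 tΔY 2.0000
    t=0.7967 [x] (1,3)
    t=0.8200 [y] (1,2)
    t=1.9514 [x] (0,2) — stop
  → r_4 = 1.9514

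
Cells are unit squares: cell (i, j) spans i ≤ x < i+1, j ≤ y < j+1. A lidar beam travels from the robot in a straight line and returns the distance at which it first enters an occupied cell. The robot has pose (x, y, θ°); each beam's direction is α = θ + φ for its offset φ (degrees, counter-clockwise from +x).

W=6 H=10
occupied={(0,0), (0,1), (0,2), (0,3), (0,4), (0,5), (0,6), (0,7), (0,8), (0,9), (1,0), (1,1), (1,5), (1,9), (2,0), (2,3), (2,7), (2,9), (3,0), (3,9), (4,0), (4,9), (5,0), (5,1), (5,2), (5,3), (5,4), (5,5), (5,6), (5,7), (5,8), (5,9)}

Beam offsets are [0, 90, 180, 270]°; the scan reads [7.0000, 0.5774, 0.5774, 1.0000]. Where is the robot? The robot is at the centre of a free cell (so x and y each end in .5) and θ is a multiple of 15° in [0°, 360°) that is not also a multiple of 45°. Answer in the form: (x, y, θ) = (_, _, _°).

The pose lattice has 28·16 = 448 candidates. Test each by forward raycasting.
  (3.5, 4.5, 285°): beam 1 = 3.6235 ≠ 7.0000 ✗
  (2.5, 8.5, 255°): beam 1 = 0.5176 ≠ 7.0000 ✗
  (2.5, 1.5, 300°): beam 1 = 0.5774 ≠ 7.0000 ✗
  (1.5, 3.5, 240°): beam 1 = 1.0000 ≠ 7.0000 ✗
  (4.5, 8.5, 195°): beam 1 = 1.9319 ≠ 7.0000 ✗
  …
  (4.5, 8.5, 240°): r_1=7.0000, r_2=0.5774, r_3=0.5774, r_4=1.0000 — all match ✓
Unique over the lattice → pose = (4.5, 8.5, 240°).

(x, y, θ) = (4.5, 8.5, 240°)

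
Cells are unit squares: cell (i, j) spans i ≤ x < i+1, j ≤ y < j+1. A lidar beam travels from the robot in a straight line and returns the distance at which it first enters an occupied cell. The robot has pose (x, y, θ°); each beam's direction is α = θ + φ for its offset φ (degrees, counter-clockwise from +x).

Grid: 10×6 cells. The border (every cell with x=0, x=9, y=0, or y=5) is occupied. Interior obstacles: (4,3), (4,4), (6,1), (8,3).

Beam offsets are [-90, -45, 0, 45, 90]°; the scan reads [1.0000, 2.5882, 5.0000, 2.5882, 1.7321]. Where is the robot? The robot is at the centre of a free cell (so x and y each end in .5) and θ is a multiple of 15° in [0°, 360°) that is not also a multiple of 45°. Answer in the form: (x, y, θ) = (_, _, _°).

The pose lattice has 28·16 = 448 candidates. Test each by forward raycasting.
  (2.5, 3.5, 240°): beam 1 = 1.7321 ≠ 1.0000 ✗
  (2.5, 3.5, 75°): beam 1 = 1.5529 ≠ 1.0000 ✗
  (4.5, 2.5, 60°): beam 1 = 1.7321 ≠ 1.0000 ✗
  …
  (1.5, 3.5, 330°): r_1=1.0000, r_2=2.5882, r_3=5.0000, r_4=2.5882, r_5=1.7321 — all match ✓
Unique over the lattice → pose = (1.5, 3.5, 330°).

(x, y, θ) = (1.5, 3.5, 330°)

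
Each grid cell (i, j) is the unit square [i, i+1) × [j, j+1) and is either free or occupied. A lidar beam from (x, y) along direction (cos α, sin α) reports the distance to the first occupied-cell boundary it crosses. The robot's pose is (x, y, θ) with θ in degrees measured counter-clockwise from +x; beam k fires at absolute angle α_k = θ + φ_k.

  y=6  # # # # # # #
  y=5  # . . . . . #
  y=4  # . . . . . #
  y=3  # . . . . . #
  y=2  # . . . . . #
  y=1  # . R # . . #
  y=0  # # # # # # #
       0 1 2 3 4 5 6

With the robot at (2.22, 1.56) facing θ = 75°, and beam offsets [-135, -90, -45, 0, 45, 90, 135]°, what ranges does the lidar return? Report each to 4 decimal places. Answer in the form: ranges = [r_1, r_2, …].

ranges = [0.6466, 0.8075, 4.3648, 4.5966, 2.4400, 1.2630, 1.1200]

beam 1: φ=-135°, α=300°
  dir = (cos 300°, sin 300°) = (0.5000, -0.8660); from cell (2,1)
  next x-line at t=1.5600, next y-line at t=0.6466; Δt_x=2.0000, Δt_y=1.1547
    y: enter (2,0) at t=0.6466 ← occupied
  → r_1 = 0.6466
beam 2: φ=-90°, α=345°
  dir = (cos 345°, sin 345°) = (0.9659, -0.2588); from cell (2,1)
  next x-line at t=0.8075, next y-line at t=2.1637; Δt_x=1.0353, Δt_y=3.8637
    x: enter (3,1) at t=0.8075 ← occupied
  → r_2 = 0.8075
beam 3: φ=-45°, α=30°
  dir = (cos 30°, sin 30°) = (0.8660, 0.5000); from cell (2,1)
  next x-line at t=0.9007, next y-line at t=0.8800; Δt_x=1.1547, Δt_y=2.0000
    y: enter (2,2) at t=0.8800
    x: enter (3,2) at t=0.9007
    x: enter (4,2) at t=2.0554
    y: enter (4,3) at t=2.8800
    x: enter (5,3) at t=3.2101
    x: enter (6,3) at t=4.3648 ← occupied
  → r_3 = 4.3648
beam 4: φ=0°, α=75°
  dir = (cos 75°, sin 75°) = (0.2588, 0.9659); from cell (2,1)
  next x-line at t=3.0137, next y-line at t=0.4555; Δt_x=3.8637, Δt_y=1.0353
    y: enter (2,2) at t=0.4555
    y: enter (2,3) at t=1.4908
    y: enter (2,4) at t=2.5261
    x: enter (3,4) at t=3.0137
    y: enter (3,5) at t=3.5614
    y: enter (3,6) at t=4.5966 ← occupied
  → r_4 = 4.5966
beam 5: φ=45°, α=120°
  dir = (cos 120°, sin 120°) = (-0.5000, 0.8660); from cell (2,1)
  next x-line at t=0.4400, next y-line at t=0.5081; Δt_x=2.0000, Δt_y=1.1547
    x: enter (1,1) at t=0.4400
    y: enter (1,2) at t=0.5081
    y: enter (1,3) at t=1.6628
    x: enter (0,3) at t=2.4400 ← occupied
  → r_5 = 2.4400
beam 6: φ=90°, α=165°
  dir = (cos 165°, sin 165°) = (-0.9659, 0.2588); from cell (2,1)
  next x-line at t=0.2278, next y-line at t=1.7000; Δt_x=1.0353, Δt_y=3.8637
    x: enter (1,1) at t=0.2278
    x: enter (0,1) at t=1.2630 ← occupied
  → r_6 = 1.2630
beam 7: φ=135°, α=210°
  dir = (cos 210°, sin 210°) = (-0.8660, -0.5000); from cell (2,1)
  next x-line at t=0.2540, next y-line at t=1.1200; Δt_x=1.1547, Δt_y=2.0000
    x: enter (1,1) at t=0.2540
    y: enter (1,0) at t=1.1200 ← occupied
  → r_7 = 1.1200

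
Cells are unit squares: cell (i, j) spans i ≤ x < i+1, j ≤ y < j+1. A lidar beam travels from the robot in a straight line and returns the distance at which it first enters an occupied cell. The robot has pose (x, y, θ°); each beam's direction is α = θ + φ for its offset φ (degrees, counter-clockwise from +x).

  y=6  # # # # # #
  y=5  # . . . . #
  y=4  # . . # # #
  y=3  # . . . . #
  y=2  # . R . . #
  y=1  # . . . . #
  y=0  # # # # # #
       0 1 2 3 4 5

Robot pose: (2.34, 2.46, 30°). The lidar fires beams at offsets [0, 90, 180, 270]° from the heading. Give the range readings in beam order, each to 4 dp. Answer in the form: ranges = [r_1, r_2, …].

ranges = [3.0715, 2.6800, 1.5473, 1.6859]

beam 1: φ=0°, α=30°
  dir = (cos 30°, sin 30°) = (0.8660, 0.5000); from cell (2,2)
  next x-line at t=0.7621, next y-line at t=1.0800; Δt_x=1.1547, Δt_y=2.0000
    x: enter (3,2) at t=0.7621
    y: enter (3,3) at t=1.0800
    x: enter (4,3) at t=1.9168
    x: enter (5,3) at t=3.0715 ← occupied
  → r_1 = 3.0715
beam 2: φ=90°, α=120°
  dir = (cos 120°, sin 120°) = (-0.5000, 0.8660); from cell (2,2)
  next x-line at t=0.6800, next y-line at t=0.6235; Δt_x=2.0000, Δt_y=1.1547
    y: enter (2,3) at t=0.6235
    x: enter (1,3) at t=0.6800
    y: enter (1,4) at t=1.7782
    x: enter (0,4) at t=2.6800 ← occupied
  → r_2 = 2.6800
beam 3: φ=180°, α=210°
  dir = (cos 210°, sin 210°) = (-0.8660, -0.5000); from cell (2,2)
  next x-line at t=0.3926, next y-line at t=0.9200; Δt_x=1.1547, Δt_y=2.0000
    x: enter (1,2) at t=0.3926
    y: enter (1,1) at t=0.9200
    x: enter (0,1) at t=1.5473 ← occupied
  → r_3 = 1.5473
beam 4: φ=270°, α=300°
  dir = (cos 300°, sin 300°) = (0.5000, -0.8660); from cell (2,2)
  next x-line at t=1.3200, next y-line at t=0.5312; Δt_x=2.0000, Δt_y=1.1547
    y: enter (2,1) at t=0.5312
    x: enter (3,1) at t=1.3200
    y: enter (3,0) at t=1.6859 ← occupied
  → r_4 = 1.6859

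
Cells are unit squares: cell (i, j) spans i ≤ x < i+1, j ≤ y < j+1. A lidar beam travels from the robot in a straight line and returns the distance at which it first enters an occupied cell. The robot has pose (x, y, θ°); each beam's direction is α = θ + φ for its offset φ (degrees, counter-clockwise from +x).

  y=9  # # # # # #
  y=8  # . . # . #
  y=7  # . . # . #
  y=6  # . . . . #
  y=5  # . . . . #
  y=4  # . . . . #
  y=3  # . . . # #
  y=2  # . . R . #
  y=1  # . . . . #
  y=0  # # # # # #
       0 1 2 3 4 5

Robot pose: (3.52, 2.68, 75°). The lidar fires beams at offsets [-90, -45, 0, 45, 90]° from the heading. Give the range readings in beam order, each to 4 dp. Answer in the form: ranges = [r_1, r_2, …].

ranges = [1.5322, 0.6400, 5.7183, 5.0400, 2.6089]

beam 1: φ=-90°, α=345°
  direction (0.9659, -0.2588); cell (3,2); t to first gridline: x 0.4969, y 2.6273 (then +1.0353 / +3.8637)
    (4,2) via x @ 0.4969
    (5,2) via x @ 1.5322  # hit
  → r_1 = 1.5322
beam 2: φ=-45°, α=30°
  direction (0.8660, 0.5000); cell (3,2); t to first gridline: x 0.5543, y 0.6400 (then +1.1547 / +2.0000)
    (4,2) via x @ 0.5543
    (4,3) via y @ 0.6400  # hit
  → r_2 = 0.6400
beam 3: φ=0°, α=75°
  direction (0.2588, 0.9659); cell (3,2); t to first gridline: x 1.8546, y 0.3313 (then +3.8637 / +1.0353)
    (3,3) via y @ 0.3313
    (3,4) via y @ 1.3666
    (4,4) via x @ 1.8546
    (4,5) via y @ 2.4018
    (4,6) via y @ 3.4371
    (4,7) via y @ 4.4724
    (4,8) via y @ 5.5077
    (5,8) via x @ 5.7183  # hit
  → r_3 = 5.7183
beam 4: φ=45°, α=120°
  direction (-0.5000, 0.8660); cell (3,2); t to first gridline: x 1.0400, y 0.3695 (then +2.0000 / +1.1547)
    (3,3) via y @ 0.3695
    (2,3) via x @ 1.0400
    (2,4) via y @ 1.5242
    (2,5) via y @ 2.6789
    (1,5) via x @ 3.0400
    (1,6) via y @ 3.8336
    (1,7) via y @ 4.9883
    (0,7) via x @ 5.0400  # hit
  → r_4 = 5.0400
beam 5: φ=90°, α=165°
  direction (-0.9659, 0.2588); cell (3,2); t to first gridline: x 0.5383, y 1.2364 (then +1.0353 / +3.8637)
    (2,2) via x @ 0.5383
    (2,3) via y @ 1.2364
    (1,3) via x @ 1.5736
    (0,3) via x @ 2.6089  # hit
  → r_5 = 2.6089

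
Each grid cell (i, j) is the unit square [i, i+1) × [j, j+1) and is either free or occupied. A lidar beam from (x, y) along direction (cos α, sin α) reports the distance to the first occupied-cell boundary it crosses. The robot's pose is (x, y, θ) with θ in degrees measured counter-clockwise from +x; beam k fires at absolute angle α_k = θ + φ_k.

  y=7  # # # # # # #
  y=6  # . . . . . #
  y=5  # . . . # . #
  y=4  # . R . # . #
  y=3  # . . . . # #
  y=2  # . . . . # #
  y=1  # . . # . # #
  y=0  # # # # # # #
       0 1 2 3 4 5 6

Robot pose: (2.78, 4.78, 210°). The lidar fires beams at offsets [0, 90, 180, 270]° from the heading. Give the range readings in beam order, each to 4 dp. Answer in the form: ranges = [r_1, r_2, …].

ranges = [2.0554, 4.3648, 1.4087, 2.5634]

beam 1: φ=0°, α=210°
  direction (-0.8660, -0.5000); cell (2,4); t to first gridline: x 0.9007, y 1.5600 (then +1.1547 / +2.0000)
    (1,4) via x @ 0.9007
    (1,3) via y @ 1.5600
    (0,3) via x @ 2.0554  # hit
  → r_1 = 2.0554
beam 2: φ=90°, α=300°
  direction (0.5000, -0.8660); cell (2,4); t to first gridline: x 0.4400, y 0.9007 (then +2.0000 / +1.1547)
    (3,4) via x @ 0.4400
    (3,3) via y @ 0.9007
    (3,2) via y @ 2.0554
    (4,2) via x @ 2.4400
    (4,1) via y @ 3.2101
    (4,0) via y @ 4.3648  # hit
  → r_2 = 4.3648
beam 3: φ=180°, α=30°
  direction (0.8660, 0.5000); cell (2,4); t to first gridline: x 0.2540, y 0.4400 (then +1.1547 / +2.0000)
    (3,4) via x @ 0.2540
    (3,5) via y @ 0.4400
    (4,5) via x @ 1.4087  # hit
  → r_3 = 1.4087
beam 4: φ=270°, α=120°
  direction (-0.5000, 0.8660); cell (2,4); t to first gridline: x 1.5600, y 0.2540 (then +2.0000 / +1.1547)
    (2,5) via y @ 0.2540
    (2,6) via y @ 1.4087
    (1,6) via x @ 1.5600
    (1,7) via y @ 2.5634  # hit
  → r_4 = 2.5634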